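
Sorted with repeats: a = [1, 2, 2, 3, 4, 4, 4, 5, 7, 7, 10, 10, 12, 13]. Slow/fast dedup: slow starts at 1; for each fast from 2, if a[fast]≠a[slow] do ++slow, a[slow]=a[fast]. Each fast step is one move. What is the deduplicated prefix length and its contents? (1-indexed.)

slow=1 fast=2: a[fast]=2≠a[slow]=1 write a[2]=2, slow++,fast++
slow=2 fast=3: a[fast]=2=a[slow] dup, fast++
slow=2 fast=4: a[fast]=3≠a[slow]=2 write a[3]=3, slow++,fast++
slow=3 fast=5: a[fast]=4≠a[slow]=3 write a[4]=4, slow++,fast++
slow=4 fast=6: a[fast]=4=a[slow] dup, fast++
slow=4 fast=7: a[fast]=4=a[slow] dup, fast++
slow=4 fast=8: a[fast]=5≠a[slow]=4 write a[5]=5, slow++,fast++
slow=5 fast=9: a[fast]=7≠a[slow]=5 write a[6]=7, slow++,fast++
slow=6 fast=10: a[fast]=7=a[slow] dup, fast++
slow=6 fast=11: a[fast]=10≠a[slow]=7 write a[7]=10, slow++,fast++
slow=7 fast=12: a[fast]=10=a[slow] dup, fast++
slow=7 fast=13: a[fast]=12≠a[slow]=10 write a[8]=12, slow++,fast++
slow=8 fast=14: a[fast]=13≠a[slow]=12 write a[9]=13, slow++,fast++

length 9; prefix = [1, 2, 3, 4, 5, 7, 10, 12, 13]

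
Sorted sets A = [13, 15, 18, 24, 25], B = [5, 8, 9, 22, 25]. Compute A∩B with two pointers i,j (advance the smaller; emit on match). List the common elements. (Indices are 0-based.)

[i=0,j=0] 13>5 → j++
[i=0,j=1] 13>8 → j++
[i=0,j=2] 13>9 → j++
[i=0,j=3] 13<22 → i++
[i=1,j=3] 15<22 → i++
[i=2,j=3] 18<22 → i++
[i=3,j=3] 24>22 → j++
[i=3,j=4] 24<25 → i++
[i=4,j=4] 25==25 emit → i++,j++

intersection = [25]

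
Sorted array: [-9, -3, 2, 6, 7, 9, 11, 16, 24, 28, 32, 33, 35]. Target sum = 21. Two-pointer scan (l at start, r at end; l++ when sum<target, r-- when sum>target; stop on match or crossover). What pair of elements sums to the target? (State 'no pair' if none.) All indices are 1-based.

(-3, 24)

[1,13] -9+35=26 >21 → r--
[1,12] -9+33=24 >21 → r--
[1,11] -9+32=23 >21 → r--
[1,10] -9+28=19 <21 → l++
[2,10] -3+28=25 >21 → r--
[2,9] -3+24=21 → found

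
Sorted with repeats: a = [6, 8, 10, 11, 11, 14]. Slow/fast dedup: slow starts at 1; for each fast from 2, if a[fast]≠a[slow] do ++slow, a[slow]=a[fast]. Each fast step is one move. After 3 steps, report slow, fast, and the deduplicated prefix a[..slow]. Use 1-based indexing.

slow=1 fast=2: a[fast]=8≠a[slow]=6 write a[2]=8, slow++,fast++
slow=2 fast=3: a[fast]=10≠a[slow]=8 write a[3]=10, slow++,fast++
slow=3 fast=4: a[fast]=11≠a[slow]=10 write a[4]=11, slow++,fast++

slow=4, fast=5, prefix=[6, 8, 10, 11]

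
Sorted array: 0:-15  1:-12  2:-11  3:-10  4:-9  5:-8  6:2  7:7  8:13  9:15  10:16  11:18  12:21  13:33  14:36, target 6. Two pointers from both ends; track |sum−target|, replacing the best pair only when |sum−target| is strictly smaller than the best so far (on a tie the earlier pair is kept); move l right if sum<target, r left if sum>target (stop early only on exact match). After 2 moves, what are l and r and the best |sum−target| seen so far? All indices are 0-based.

l=0, r=12, best |Δ|=12

l=0 r=14: -15+36=21 d=15 *, r--
l=0 r=13: -15+33=18 d=12 *, r--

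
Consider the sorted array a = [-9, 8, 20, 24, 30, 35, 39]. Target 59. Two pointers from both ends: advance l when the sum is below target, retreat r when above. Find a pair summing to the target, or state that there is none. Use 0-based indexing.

l=0 r=6: -9+39=30 <59, l++
l=1 r=6: 8+39=47 <59, l++
l=2 r=6: 20+39=59, found

(20, 39)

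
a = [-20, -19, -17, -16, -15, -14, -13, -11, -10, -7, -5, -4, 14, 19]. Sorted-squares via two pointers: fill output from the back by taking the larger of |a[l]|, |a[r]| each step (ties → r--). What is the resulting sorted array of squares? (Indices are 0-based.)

[16, 25, 49, 100, 121, 169, 196, 196, 225, 256, 289, 361, 361, 400]

l=0 r=13: |-20|>|19| out[13]=400, l++
l=1 r=13: |-19|<=|19| out[12]=361, r--
l=1 r=12: |-19|>|14| out[11]=361, l++
l=2 r=12: |-17|>|14| out[10]=289, l++
l=3 r=12: |-16|>|14| out[9]=256, l++
l=4 r=12: |-15|>|14| out[8]=225, l++
l=5 r=12: |-14|<=|14| out[7]=196, r--
l=5 r=11: |-14|>|-4| out[6]=196, l++
l=6 r=11: |-13|>|-4| out[5]=169, l++
l=7 r=11: |-11|>|-4| out[4]=121, l++
l=8 r=11: |-10|>|-4| out[3]=100, l++
l=9 r=11: |-7|>|-4| out[2]=49, l++
l=10 r=11: |-5|>|-4| out[1]=25, l++
l=11 r=11: |-4|<=|-4| out[0]=16, r--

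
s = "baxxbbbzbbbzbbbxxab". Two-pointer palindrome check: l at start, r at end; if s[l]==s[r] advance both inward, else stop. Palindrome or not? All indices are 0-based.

palindrome

[0,18] 'b'=='b' → l++,r--
[1,17] 'a'=='a' → l++,r--
[2,16] 'x'=='x' → l++,r--
[3,15] 'x'=='x' → l++,r--
[4,14] 'b'=='b' → l++,r--
[5,13] 'b'=='b' → l++,r--
[6,12] 'b'=='b' → l++,r--
[7,11] 'z'=='z' → l++,r--
[8,10] 'b'=='b' → l++,r--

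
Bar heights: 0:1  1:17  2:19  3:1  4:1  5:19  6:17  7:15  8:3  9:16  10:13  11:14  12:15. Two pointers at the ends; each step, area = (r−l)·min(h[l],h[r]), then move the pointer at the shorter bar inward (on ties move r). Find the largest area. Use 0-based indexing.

max area = 165

[0,12] min(1,15)*12=12 best=12 * → l++
[1,12] min(17,15)*11=165 best=165 * → r--
[1,11] min(17,14)*10=140 best=165 → r--
[1,10] min(17,13)*9=117 best=165 → r--
[1,9] min(17,16)*8=128 best=165 → r--
[1,8] min(17,3)*7=21 best=165 → r--
[1,7] min(17,15)*6=90 best=165 → r--
[1,6] min(17,17)*5=85 best=165 → r--
[1,5] min(17,19)*4=68 best=165 → l++
[2,5] min(19,19)*3=57 best=165 → r--
[2,4] min(19,1)*2=2 best=165 → r--
[2,3] min(19,1)*1=1 best=165 → r--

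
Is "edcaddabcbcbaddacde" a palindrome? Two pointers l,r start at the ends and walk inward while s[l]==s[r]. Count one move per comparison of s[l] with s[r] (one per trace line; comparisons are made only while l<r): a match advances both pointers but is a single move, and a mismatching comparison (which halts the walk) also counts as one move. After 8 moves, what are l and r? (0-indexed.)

l=0 r=18: 'e'=='e', l++,r--
l=1 r=17: 'd'=='d', l++,r--
l=2 r=16: 'c'=='c', l++,r--
l=3 r=15: 'a'=='a', l++,r--
l=4 r=14: 'd'=='d', l++,r--
l=5 r=13: 'd'=='d', l++,r--
l=6 r=12: 'a'=='a', l++,r--
l=7 r=11: 'b'=='b', l++,r--

l=8, r=10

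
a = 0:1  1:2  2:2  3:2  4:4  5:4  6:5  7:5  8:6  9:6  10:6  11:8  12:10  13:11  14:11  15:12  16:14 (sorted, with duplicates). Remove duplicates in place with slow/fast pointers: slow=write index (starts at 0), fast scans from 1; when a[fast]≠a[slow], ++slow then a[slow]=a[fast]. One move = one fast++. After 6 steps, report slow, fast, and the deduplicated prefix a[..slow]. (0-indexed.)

slow=3, fast=7, prefix=[1, 2, 4, 5]

(s=0,f=1) a[fast]=2≠a[slow]=1 write a[1]=2 → slow++,fast++
(s=1,f=2) a[fast]=2=a[slow] dup → fast++
(s=1,f=3) a[fast]=2=a[slow] dup → fast++
(s=1,f=4) a[fast]=4≠a[slow]=2 write a[2]=4 → slow++,fast++
(s=2,f=5) a[fast]=4=a[slow] dup → fast++
(s=2,f=6) a[fast]=5≠a[slow]=4 write a[3]=5 → slow++,fast++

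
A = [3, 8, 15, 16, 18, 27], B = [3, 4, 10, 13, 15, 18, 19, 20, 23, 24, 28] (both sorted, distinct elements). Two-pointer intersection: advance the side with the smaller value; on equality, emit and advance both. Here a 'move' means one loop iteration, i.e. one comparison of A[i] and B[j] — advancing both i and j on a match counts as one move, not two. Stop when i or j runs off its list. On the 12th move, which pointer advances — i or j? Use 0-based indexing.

j

i=0 j=0: 3==3 emit, i++,j++
i=1 j=1: 8>4, j++
i=1 j=2: 8<10, i++
i=2 j=2: 15>10, j++
i=2 j=3: 15>13, j++
i=2 j=4: 15==15 emit, i++,j++
i=3 j=5: 16<18, i++
i=4 j=5: 18==18 emit, i++,j++
i=5 j=6: 27>19, j++
i=5 j=7: 27>20, j++
i=5 j=8: 27>23, j++
i=5 j=9: 27>24, j++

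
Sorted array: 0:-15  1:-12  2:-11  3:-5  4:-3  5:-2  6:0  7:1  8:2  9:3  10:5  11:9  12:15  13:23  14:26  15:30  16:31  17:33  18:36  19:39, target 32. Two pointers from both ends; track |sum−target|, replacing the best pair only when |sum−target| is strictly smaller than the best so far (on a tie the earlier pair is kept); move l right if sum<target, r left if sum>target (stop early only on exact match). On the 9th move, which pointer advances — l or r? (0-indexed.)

r

[0,19] -15+39=24 d=8 * → l++
[1,19] -12+39=27 d=5 * → l++
[2,19] -11+39=28 d=4 * → l++
[3,19] -5+39=34 d=2 * → r--
[3,18] -5+36=31 d=1 * → l++
[4,18] -3+36=33 d=1 → r--
[4,17] -3+33=30 d=2 → l++
[5,17] -2+33=31 d=1 → l++
[6,17] 0+33=33 d=1 → r--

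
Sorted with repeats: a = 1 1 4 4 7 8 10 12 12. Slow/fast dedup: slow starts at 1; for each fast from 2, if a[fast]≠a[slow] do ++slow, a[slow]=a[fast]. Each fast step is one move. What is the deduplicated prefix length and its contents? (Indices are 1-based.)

length 6; prefix = [1, 4, 7, 8, 10, 12]

(s=1,f=2) a[fast]=1=a[slow] dup → fast++
(s=1,f=3) a[fast]=4≠a[slow]=1 write a[2]=4 → slow++,fast++
(s=2,f=4) a[fast]=4=a[slow] dup → fast++
(s=2,f=5) a[fast]=7≠a[slow]=4 write a[3]=7 → slow++,fast++
(s=3,f=6) a[fast]=8≠a[slow]=7 write a[4]=8 → slow++,fast++
(s=4,f=7) a[fast]=10≠a[slow]=8 write a[5]=10 → slow++,fast++
(s=5,f=8) a[fast]=12≠a[slow]=10 write a[6]=12 → slow++,fast++
(s=6,f=9) a[fast]=12=a[slow] dup → fast++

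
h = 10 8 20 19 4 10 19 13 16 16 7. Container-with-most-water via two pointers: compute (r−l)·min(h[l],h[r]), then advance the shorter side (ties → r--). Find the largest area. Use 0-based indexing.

max area = 112

l=0 r=10: min(10,7)*10=70 best=70 *, r--
l=0 r=9: min(10,16)*9=90 best=90 *, l++
l=1 r=9: min(8,16)*8=64 best=90, l++
l=2 r=9: min(20,16)*7=112 best=112 *, r--
l=2 r=8: min(20,16)*6=96 best=112, r--
l=2 r=7: min(20,13)*5=65 best=112, r--
l=2 r=6: min(20,19)*4=76 best=112, r--
l=2 r=5: min(20,10)*3=30 best=112, r--
l=2 r=4: min(20,4)*2=8 best=112, r--
l=2 r=3: min(20,19)*1=19 best=112, r--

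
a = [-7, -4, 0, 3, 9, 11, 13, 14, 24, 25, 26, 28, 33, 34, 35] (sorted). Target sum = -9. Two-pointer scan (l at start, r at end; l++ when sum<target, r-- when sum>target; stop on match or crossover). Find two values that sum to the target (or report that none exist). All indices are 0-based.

l=0 r=14: -7+35=28 >-9, r--
l=0 r=13: -7+34=27 >-9, r--
l=0 r=12: -7+33=26 >-9, r--
l=0 r=11: -7+28=21 >-9, r--
l=0 r=10: -7+26=19 >-9, r--
l=0 r=9: -7+25=18 >-9, r--
l=0 r=8: -7+24=17 >-9, r--
l=0 r=7: -7+14=7 >-9, r--
l=0 r=6: -7+13=6 >-9, r--
l=0 r=5: -7+11=4 >-9, r--
l=0 r=4: -7+9=2 >-9, r--
l=0 r=3: -7+3=-4 >-9, r--
l=0 r=2: -7+0=-7 >-9, r--
l=0 r=1: -7+-4=-11 <-9, l++

no pair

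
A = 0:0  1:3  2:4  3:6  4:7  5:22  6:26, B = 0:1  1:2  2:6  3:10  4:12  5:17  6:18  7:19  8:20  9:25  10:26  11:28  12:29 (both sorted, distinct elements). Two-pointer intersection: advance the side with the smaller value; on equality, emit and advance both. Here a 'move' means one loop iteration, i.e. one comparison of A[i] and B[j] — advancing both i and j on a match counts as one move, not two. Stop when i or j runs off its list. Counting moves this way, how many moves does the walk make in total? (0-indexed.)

i=0 j=0: 0<1, i++
i=1 j=0: 3>1, j++
i=1 j=1: 3>2, j++
i=1 j=2: 3<6, i++
i=2 j=2: 4<6, i++
i=3 j=2: 6==6 emit, i++,j++
i=4 j=3: 7<10, i++
i=5 j=3: 22>10, j++
i=5 j=4: 22>12, j++
i=5 j=5: 22>17, j++
i=5 j=6: 22>18, j++
i=5 j=7: 22>19, j++
i=5 j=8: 22>20, j++
i=5 j=9: 22<25, i++
i=6 j=9: 26>25, j++
i=6 j=10: 26==26 emit, i++,j++

16 moves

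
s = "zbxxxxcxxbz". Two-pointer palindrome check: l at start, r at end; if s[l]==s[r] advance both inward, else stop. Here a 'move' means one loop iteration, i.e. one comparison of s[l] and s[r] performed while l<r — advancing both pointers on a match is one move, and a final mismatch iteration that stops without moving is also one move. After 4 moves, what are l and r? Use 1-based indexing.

l=5, r=7

[1,11] 'z'=='z' → l++,r--
[2,10] 'b'=='b' → l++,r--
[3,9] 'x'=='x' → l++,r--
[4,8] 'x'=='x' → l++,r--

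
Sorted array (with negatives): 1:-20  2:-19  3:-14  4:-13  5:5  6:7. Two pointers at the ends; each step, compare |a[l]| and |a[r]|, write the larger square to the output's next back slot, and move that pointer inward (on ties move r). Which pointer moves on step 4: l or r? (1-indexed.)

l

l=1 r=6: |-20|>|7| out[6]=400, l++
l=2 r=6: |-19|>|7| out[5]=361, l++
l=3 r=6: |-14|>|7| out[4]=196, l++
l=4 r=6: |-13|>|7| out[3]=169, l++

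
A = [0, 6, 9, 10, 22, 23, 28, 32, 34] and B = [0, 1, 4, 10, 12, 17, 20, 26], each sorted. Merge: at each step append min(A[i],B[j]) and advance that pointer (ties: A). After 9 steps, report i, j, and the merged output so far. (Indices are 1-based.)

[i=1,j=1] A[i]=0<=B[j]=0 take 0 → i++
[i=2,j=1] A[i]=6>B[j]=0 take 0 → j++
[i=2,j=2] A[i]=6>B[j]=1 take 1 → j++
[i=2,j=3] A[i]=6>B[j]=4 take 4 → j++
[i=2,j=4] A[i]=6<=B[j]=10 take 6 → i++
[i=3,j=4] A[i]=9<=B[j]=10 take 9 → i++
[i=4,j=4] A[i]=10<=B[j]=10 take 10 → i++
[i=5,j=4] A[i]=22>B[j]=10 take 10 → j++
[i=5,j=5] A[i]=22>B[j]=12 take 12 → j++

i=5, j=6, merged so far=[0, 0, 1, 4, 6, 9, 10, 10, 12]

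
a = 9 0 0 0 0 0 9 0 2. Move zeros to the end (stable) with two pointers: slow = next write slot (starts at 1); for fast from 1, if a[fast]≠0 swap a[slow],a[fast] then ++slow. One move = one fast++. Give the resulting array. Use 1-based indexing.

[9, 9, 2, 0, 0, 0, 0, 0, 0]

slow=1 fast=1: a[fast]=9≠0 swap→a[1]=9, slow++,fast++
slow=2 fast=2: a[fast]=0, fast++
slow=2 fast=3: a[fast]=0, fast++
slow=2 fast=4: a[fast]=0, fast++
slow=2 fast=5: a[fast]=0, fast++
slow=2 fast=6: a[fast]=0, fast++
slow=2 fast=7: a[fast]=9≠0 swap→a[2]=9, slow++,fast++
slow=3 fast=8: a[fast]=0, fast++
slow=3 fast=9: a[fast]=2≠0 swap→a[3]=2, slow++,fast++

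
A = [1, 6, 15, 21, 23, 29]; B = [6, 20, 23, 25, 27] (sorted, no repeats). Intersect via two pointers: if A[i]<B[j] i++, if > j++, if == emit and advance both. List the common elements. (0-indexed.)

intersection = [6, 23]

i=0 j=0: 1<6, i++
i=1 j=0: 6==6 emit, i++,j++
i=2 j=1: 15<20, i++
i=3 j=1: 21>20, j++
i=3 j=2: 21<23, i++
i=4 j=2: 23==23 emit, i++,j++
i=5 j=3: 29>25, j++
i=5 j=4: 29>27, j++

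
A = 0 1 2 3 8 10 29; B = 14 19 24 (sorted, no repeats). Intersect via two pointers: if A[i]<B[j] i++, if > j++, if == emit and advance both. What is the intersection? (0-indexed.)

intersection = []

i=0 j=0: 0<14, i++
i=1 j=0: 1<14, i++
i=2 j=0: 2<14, i++
i=3 j=0: 3<14, i++
i=4 j=0: 8<14, i++
i=5 j=0: 10<14, i++
i=6 j=0: 29>14, j++
i=6 j=1: 29>19, j++
i=6 j=2: 29>24, j++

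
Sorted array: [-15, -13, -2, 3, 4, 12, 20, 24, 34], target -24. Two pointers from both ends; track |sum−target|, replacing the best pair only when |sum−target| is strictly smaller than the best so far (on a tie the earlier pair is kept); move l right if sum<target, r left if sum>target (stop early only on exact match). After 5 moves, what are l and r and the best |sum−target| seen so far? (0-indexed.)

[0,8] -15+34=19 d=43 * → r--
[0,7] -15+24=9 d=33 * → r--
[0,6] -15+20=5 d=29 * → r--
[0,5] -15+12=-3 d=21 * → r--
[0,4] -15+4=-11 d=13 * → r--

l=0, r=3, best |Δ|=13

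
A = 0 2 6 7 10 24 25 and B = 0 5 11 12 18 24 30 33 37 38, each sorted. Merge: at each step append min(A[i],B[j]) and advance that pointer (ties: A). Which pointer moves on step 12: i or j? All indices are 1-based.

j

[i=1,j=1] A[i]=0<=B[j]=0 take 0 → i++
[i=2,j=1] A[i]=2>B[j]=0 take 0 → j++
[i=2,j=2] A[i]=2<=B[j]=5 take 2 → i++
[i=3,j=2] A[i]=6>B[j]=5 take 5 → j++
[i=3,j=3] A[i]=6<=B[j]=11 take 6 → i++
[i=4,j=3] A[i]=7<=B[j]=11 take 7 → i++
[i=5,j=3] A[i]=10<=B[j]=11 take 10 → i++
[i=6,j=3] A[i]=24>B[j]=11 take 11 → j++
[i=6,j=4] A[i]=24>B[j]=12 take 12 → j++
[i=6,j=5] A[i]=24>B[j]=18 take 18 → j++
[i=6,j=6] A[i]=24<=B[j]=24 take 24 → i++
[i=7,j=6] A[i]=25>B[j]=24 take 24 → j++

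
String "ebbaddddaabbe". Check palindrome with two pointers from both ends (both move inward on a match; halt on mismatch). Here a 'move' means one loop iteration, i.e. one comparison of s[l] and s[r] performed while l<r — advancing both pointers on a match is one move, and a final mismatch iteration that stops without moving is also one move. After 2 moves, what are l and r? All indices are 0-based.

l=2, r=10

[0,12] 'e'=='e' → l++,r--
[1,11] 'b'=='b' → l++,r--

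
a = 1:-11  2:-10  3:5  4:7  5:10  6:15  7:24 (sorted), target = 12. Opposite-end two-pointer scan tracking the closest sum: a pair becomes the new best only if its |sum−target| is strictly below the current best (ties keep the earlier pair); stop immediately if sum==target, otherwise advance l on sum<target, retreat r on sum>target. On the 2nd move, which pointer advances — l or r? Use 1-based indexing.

[1,7] -11+24=13 d=1 * → r--
[1,6] -11+15=4 d=8 → l++

l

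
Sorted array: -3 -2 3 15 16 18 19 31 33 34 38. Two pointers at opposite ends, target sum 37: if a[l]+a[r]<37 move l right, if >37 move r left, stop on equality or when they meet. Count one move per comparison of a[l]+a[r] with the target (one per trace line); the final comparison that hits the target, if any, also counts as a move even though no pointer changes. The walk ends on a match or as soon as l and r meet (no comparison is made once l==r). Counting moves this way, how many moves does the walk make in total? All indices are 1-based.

[1,11] -3+38=35 <37 → l++
[2,11] -2+38=36 <37 → l++
[3,11] 3+38=41 >37 → r--
[3,10] 3+34=37 → found

4 moves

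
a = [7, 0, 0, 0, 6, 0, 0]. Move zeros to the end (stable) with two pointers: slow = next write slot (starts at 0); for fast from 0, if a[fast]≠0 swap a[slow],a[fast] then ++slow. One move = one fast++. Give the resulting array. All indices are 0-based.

slow=0 fast=0: a[fast]=7≠0 swap→a[0]=7, slow++,fast++
slow=1 fast=1: a[fast]=0, fast++
slow=1 fast=2: a[fast]=0, fast++
slow=1 fast=3: a[fast]=0, fast++
slow=1 fast=4: a[fast]=6≠0 swap→a[1]=6, slow++,fast++
slow=2 fast=5: a[fast]=0, fast++
slow=2 fast=6: a[fast]=0, fast++

[7, 6, 0, 0, 0, 0, 0]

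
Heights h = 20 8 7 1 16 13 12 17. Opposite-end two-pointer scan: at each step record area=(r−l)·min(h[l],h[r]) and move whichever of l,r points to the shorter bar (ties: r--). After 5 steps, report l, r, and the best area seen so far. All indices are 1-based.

l=1, r=3, best area=119

l=1 r=8: min(20,17)*7=119 best=119 *, r--
l=1 r=7: min(20,12)*6=72 best=119, r--
l=1 r=6: min(20,13)*5=65 best=119, r--
l=1 r=5: min(20,16)*4=64 best=119, r--
l=1 r=4: min(20,1)*3=3 best=119, r--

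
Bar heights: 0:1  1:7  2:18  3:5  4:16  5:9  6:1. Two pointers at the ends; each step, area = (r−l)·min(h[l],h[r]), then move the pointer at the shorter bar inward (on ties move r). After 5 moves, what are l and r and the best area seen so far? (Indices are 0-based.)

l=2, r=3, best area=32

[0,6] min(1,1)*6=6 best=6 * → r--
[0,5] min(1,9)*5=5 best=6 → l++
[1,5] min(7,9)*4=28 best=28 * → l++
[2,5] min(18,9)*3=27 best=28 → r--
[2,4] min(18,16)*2=32 best=32 * → r--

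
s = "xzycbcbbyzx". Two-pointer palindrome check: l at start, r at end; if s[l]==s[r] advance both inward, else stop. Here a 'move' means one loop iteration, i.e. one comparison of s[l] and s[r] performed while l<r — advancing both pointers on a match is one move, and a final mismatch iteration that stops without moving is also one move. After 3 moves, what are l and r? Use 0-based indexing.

l=3, r=7

l=0 r=10: 'x'=='x', l++,r--
l=1 r=9: 'z'=='z', l++,r--
l=2 r=8: 'y'=='y', l++,r--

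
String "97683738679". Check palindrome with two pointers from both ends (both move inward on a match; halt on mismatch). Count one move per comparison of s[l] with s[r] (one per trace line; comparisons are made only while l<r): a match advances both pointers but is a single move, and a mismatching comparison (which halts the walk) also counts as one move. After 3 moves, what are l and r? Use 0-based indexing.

l=0 r=10: '9'=='9', l++,r--
l=1 r=9: '7'=='7', l++,r--
l=2 r=8: '6'=='6', l++,r--

l=3, r=7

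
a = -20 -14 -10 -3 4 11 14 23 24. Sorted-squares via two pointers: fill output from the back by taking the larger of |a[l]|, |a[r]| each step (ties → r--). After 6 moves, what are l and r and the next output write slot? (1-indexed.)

l=1 r=9: |-20|<=|24| out[9]=576, r--
l=1 r=8: |-20|<=|23| out[8]=529, r--
l=1 r=7: |-20|>|14| out[7]=400, l++
l=2 r=7: |-14|<=|14| out[6]=196, r--
l=2 r=6: |-14|>|11| out[5]=196, l++
l=3 r=6: |-10|<=|11| out[4]=121, r--

l=3, r=5, next write slot=3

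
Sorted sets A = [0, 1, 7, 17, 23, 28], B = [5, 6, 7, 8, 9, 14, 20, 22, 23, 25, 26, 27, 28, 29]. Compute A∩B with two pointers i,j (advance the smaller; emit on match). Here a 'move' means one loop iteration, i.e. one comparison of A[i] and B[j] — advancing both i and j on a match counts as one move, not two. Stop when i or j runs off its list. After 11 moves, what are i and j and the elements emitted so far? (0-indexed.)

[i=0,j=0] 0<5 → i++
[i=1,j=0] 1<5 → i++
[i=2,j=0] 7>5 → j++
[i=2,j=1] 7>6 → j++
[i=2,j=2] 7==7 emit → i++,j++
[i=3,j=3] 17>8 → j++
[i=3,j=4] 17>9 → j++
[i=3,j=5] 17>14 → j++
[i=3,j=6] 17<20 → i++
[i=4,j=6] 23>20 → j++
[i=4,j=7] 23>22 → j++

i=4, j=8, emitted=[7]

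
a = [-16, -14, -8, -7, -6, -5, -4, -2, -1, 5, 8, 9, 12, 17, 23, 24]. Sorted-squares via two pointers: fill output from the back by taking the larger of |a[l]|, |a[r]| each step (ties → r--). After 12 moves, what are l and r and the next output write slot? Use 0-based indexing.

l=5, r=8, next write slot=3

[0,15] |-16|<=|24| out[15]=576 → r--
[0,14] |-16|<=|23| out[14]=529 → r--
[0,13] |-16|<=|17| out[13]=289 → r--
[0,12] |-16|>|12| out[12]=256 → l++
[1,12] |-14|>|12| out[11]=196 → l++
[2,12] |-8|<=|12| out[10]=144 → r--
[2,11] |-8|<=|9| out[9]=81 → r--
[2,10] |-8|<=|8| out[8]=64 → r--
[2,9] |-8|>|5| out[7]=64 → l++
[3,9] |-7|>|5| out[6]=49 → l++
[4,9] |-6|>|5| out[5]=36 → l++
[5,9] |-5|<=|5| out[4]=25 → r--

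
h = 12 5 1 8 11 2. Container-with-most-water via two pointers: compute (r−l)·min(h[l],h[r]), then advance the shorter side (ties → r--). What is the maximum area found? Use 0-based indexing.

max area = 44

[0,5] min(12,2)*5=10 best=10 * → r--
[0,4] min(12,11)*4=44 best=44 * → r--
[0,3] min(12,8)*3=24 best=44 → r--
[0,2] min(12,1)*2=2 best=44 → r--
[0,1] min(12,5)*1=5 best=44 → r--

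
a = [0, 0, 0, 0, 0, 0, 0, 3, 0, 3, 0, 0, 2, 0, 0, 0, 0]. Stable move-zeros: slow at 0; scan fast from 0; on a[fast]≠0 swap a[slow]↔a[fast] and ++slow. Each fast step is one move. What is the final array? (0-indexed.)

[3, 3, 2, 0, 0, 0, 0, 0, 0, 0, 0, 0, 0, 0, 0, 0, 0]

slow=0 fast=0: a[fast]=0, fast++
slow=0 fast=1: a[fast]=0, fast++
slow=0 fast=2: a[fast]=0, fast++
slow=0 fast=3: a[fast]=0, fast++
slow=0 fast=4: a[fast]=0, fast++
slow=0 fast=5: a[fast]=0, fast++
slow=0 fast=6: a[fast]=0, fast++
slow=0 fast=7: a[fast]=3≠0 swap→a[0]=3, slow++,fast++
slow=1 fast=8: a[fast]=0, fast++
slow=1 fast=9: a[fast]=3≠0 swap→a[1]=3, slow++,fast++
slow=2 fast=10: a[fast]=0, fast++
slow=2 fast=11: a[fast]=0, fast++
slow=2 fast=12: a[fast]=2≠0 swap→a[2]=2, slow++,fast++
slow=3 fast=13: a[fast]=0, fast++
slow=3 fast=14: a[fast]=0, fast++
slow=3 fast=15: a[fast]=0, fast++
slow=3 fast=16: a[fast]=0, fast++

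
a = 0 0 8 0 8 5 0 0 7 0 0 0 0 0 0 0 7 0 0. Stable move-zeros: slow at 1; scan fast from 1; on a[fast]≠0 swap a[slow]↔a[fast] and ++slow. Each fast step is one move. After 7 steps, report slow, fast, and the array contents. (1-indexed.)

slow=1 fast=1: a[fast]=0, fast++
slow=1 fast=2: a[fast]=0, fast++
slow=1 fast=3: a[fast]=8≠0 swap→a[1]=8, slow++,fast++
slow=2 fast=4: a[fast]=0, fast++
slow=2 fast=5: a[fast]=8≠0 swap→a[2]=8, slow++,fast++
slow=3 fast=6: a[fast]=5≠0 swap→a[3]=5, slow++,fast++
slow=4 fast=7: a[fast]=0, fast++

slow=4, fast=8, a=[8, 8, 5, 0, 0, 0, 0, 0, 7, 0, 0, 0, 0, 0, 0, 0, 7, 0, 0]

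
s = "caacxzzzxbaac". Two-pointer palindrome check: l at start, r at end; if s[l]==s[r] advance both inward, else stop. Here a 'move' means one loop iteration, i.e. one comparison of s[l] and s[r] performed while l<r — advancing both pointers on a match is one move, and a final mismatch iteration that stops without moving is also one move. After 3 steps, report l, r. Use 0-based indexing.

l=3, r=9

[0,12] 'c'=='c' → l++,r--
[1,11] 'a'=='a' → l++,r--
[2,10] 'a'=='a' → l++,r--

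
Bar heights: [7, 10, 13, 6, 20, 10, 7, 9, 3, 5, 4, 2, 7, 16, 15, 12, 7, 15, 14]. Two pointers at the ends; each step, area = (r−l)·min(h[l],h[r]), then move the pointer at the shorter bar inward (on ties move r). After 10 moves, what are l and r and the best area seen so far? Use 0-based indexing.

l=4, r=12, best area=208

l=0 r=18: min(7,14)*18=126 best=126 *, l++
l=1 r=18: min(10,14)*17=170 best=170 *, l++
l=2 r=18: min(13,14)*16=208 best=208 *, l++
l=3 r=18: min(6,14)*15=90 best=208, l++
l=4 r=18: min(20,14)*14=196 best=208, r--
l=4 r=17: min(20,15)*13=195 best=208, r--
l=4 r=16: min(20,7)*12=84 best=208, r--
l=4 r=15: min(20,12)*11=132 best=208, r--
l=4 r=14: min(20,15)*10=150 best=208, r--
l=4 r=13: min(20,16)*9=144 best=208, r--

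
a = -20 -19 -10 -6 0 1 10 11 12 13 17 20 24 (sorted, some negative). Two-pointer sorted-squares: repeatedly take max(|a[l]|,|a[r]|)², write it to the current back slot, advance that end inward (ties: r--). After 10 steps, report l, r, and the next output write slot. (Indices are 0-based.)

l=0 r=12: |-20|<=|24| out[12]=576, r--
l=0 r=11: |-20|<=|20| out[11]=400, r--
l=0 r=10: |-20|>|17| out[10]=400, l++
l=1 r=10: |-19|>|17| out[9]=361, l++
l=2 r=10: |-10|<=|17| out[8]=289, r--
l=2 r=9: |-10|<=|13| out[7]=169, r--
l=2 r=8: |-10|<=|12| out[6]=144, r--
l=2 r=7: |-10|<=|11| out[5]=121, r--
l=2 r=6: |-10|<=|10| out[4]=100, r--
l=2 r=5: |-10|>|1| out[3]=100, l++

l=3, r=5, next write slot=2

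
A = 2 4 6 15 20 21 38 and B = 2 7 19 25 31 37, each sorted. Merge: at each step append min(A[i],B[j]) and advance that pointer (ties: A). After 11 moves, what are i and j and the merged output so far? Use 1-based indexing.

i=7, j=6, merged so far=[2, 2, 4, 6, 7, 15, 19, 20, 21, 25, 31]

i=1 j=1: A[i]=2<=B[j]=2 take 2, i++
i=2 j=1: A[i]=4>B[j]=2 take 2, j++
i=2 j=2: A[i]=4<=B[j]=7 take 4, i++
i=3 j=2: A[i]=6<=B[j]=7 take 6, i++
i=4 j=2: A[i]=15>B[j]=7 take 7, j++
i=4 j=3: A[i]=15<=B[j]=19 take 15, i++
i=5 j=3: A[i]=20>B[j]=19 take 19, j++
i=5 j=4: A[i]=20<=B[j]=25 take 20, i++
i=6 j=4: A[i]=21<=B[j]=25 take 21, i++
i=7 j=4: A[i]=38>B[j]=25 take 25, j++
i=7 j=5: A[i]=38>B[j]=31 take 31, j++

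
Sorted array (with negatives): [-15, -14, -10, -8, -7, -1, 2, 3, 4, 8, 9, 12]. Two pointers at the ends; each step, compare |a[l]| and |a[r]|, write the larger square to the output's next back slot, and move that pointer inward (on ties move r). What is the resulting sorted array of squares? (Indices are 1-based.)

[1,12] |-15|>|12| out[12]=225 → l++
[2,12] |-14|>|12| out[11]=196 → l++
[3,12] |-10|<=|12| out[10]=144 → r--
[3,11] |-10|>|9| out[9]=100 → l++
[4,11] |-8|<=|9| out[8]=81 → r--
[4,10] |-8|<=|8| out[7]=64 → r--
[4,9] |-8|>|4| out[6]=64 → l++
[5,9] |-7|>|4| out[5]=49 → l++
[6,9] |-1|<=|4| out[4]=16 → r--
[6,8] |-1|<=|3| out[3]=9 → r--
[6,7] |-1|<=|2| out[2]=4 → r--
[6,6] |-1|<=|-1| out[1]=1 → r--

[1, 4, 9, 16, 49, 64, 64, 81, 100, 144, 196, 225]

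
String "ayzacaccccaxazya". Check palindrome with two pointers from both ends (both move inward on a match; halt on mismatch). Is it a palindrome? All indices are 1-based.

not a palindrome (mismatch at 5,12)

[1,16] 'a'=='a' → l++,r--
[2,15] 'y'=='y' → l++,r--
[3,14] 'z'=='z' → l++,r--
[4,13] 'a'=='a' → l++,r--
[5,12] 'c'!='x' → stop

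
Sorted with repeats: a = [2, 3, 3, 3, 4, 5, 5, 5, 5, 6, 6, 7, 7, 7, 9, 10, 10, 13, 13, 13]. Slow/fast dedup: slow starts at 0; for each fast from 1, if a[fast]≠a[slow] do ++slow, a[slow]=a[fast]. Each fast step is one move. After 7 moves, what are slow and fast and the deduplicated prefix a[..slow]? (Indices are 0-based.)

slow=0 fast=1: a[fast]=3≠a[slow]=2 write a[1]=3, slow++,fast++
slow=1 fast=2: a[fast]=3=a[slow] dup, fast++
slow=1 fast=3: a[fast]=3=a[slow] dup, fast++
slow=1 fast=4: a[fast]=4≠a[slow]=3 write a[2]=4, slow++,fast++
slow=2 fast=5: a[fast]=5≠a[slow]=4 write a[3]=5, slow++,fast++
slow=3 fast=6: a[fast]=5=a[slow] dup, fast++
slow=3 fast=7: a[fast]=5=a[slow] dup, fast++

slow=3, fast=8, prefix=[2, 3, 4, 5]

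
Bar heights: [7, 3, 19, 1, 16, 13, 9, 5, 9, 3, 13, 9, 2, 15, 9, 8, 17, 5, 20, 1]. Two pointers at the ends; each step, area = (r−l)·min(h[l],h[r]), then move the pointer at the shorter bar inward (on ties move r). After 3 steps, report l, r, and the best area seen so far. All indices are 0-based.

l=0 r=19: min(7,1)*19=19 best=19 *, r--
l=0 r=18: min(7,20)*18=126 best=126 *, l++
l=1 r=18: min(3,20)*17=51 best=126, l++

l=2, r=18, best area=126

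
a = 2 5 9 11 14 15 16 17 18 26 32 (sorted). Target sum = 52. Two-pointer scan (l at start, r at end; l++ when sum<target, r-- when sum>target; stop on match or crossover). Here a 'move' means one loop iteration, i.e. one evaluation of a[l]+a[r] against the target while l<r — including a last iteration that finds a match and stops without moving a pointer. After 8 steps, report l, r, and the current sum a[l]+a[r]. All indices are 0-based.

l=0 r=10: 2+32=34 <52, l++
l=1 r=10: 5+32=37 <52, l++
l=2 r=10: 9+32=41 <52, l++
l=3 r=10: 11+32=43 <52, l++
l=4 r=10: 14+32=46 <52, l++
l=5 r=10: 15+32=47 <52, l++
l=6 r=10: 16+32=48 <52, l++
l=7 r=10: 17+32=49 <52, l++

l=8, r=10, sum=50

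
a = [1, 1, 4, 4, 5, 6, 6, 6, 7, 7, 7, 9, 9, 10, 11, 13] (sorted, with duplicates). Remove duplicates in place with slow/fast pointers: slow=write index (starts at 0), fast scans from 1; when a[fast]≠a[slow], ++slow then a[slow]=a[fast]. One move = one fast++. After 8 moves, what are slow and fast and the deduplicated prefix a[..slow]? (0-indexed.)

slow=4, fast=9, prefix=[1, 4, 5, 6, 7]

(s=0,f=1) a[fast]=1=a[slow] dup → fast++
(s=0,f=2) a[fast]=4≠a[slow]=1 write a[1]=4 → slow++,fast++
(s=1,f=3) a[fast]=4=a[slow] dup → fast++
(s=1,f=4) a[fast]=5≠a[slow]=4 write a[2]=5 → slow++,fast++
(s=2,f=5) a[fast]=6≠a[slow]=5 write a[3]=6 → slow++,fast++
(s=3,f=6) a[fast]=6=a[slow] dup → fast++
(s=3,f=7) a[fast]=6=a[slow] dup → fast++
(s=3,f=8) a[fast]=7≠a[slow]=6 write a[4]=7 → slow++,fast++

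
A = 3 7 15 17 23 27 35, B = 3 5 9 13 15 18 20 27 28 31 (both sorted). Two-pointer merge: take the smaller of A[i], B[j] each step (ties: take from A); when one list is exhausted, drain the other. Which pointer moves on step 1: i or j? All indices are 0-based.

i

[i=0,j=0] A[i]=3<=B[j]=3 take 3 → i++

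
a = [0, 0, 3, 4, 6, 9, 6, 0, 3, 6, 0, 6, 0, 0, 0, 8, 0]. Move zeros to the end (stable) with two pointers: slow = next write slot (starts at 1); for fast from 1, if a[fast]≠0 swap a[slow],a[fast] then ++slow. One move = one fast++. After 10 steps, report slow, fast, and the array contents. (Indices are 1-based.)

(s=1,f=1) a[fast]=0 → fast++
(s=1,f=2) a[fast]=0 → fast++
(s=1,f=3) a[fast]=3≠0 swap→a[1]=3 → slow++,fast++
(s=2,f=4) a[fast]=4≠0 swap→a[2]=4 → slow++,fast++
(s=3,f=5) a[fast]=6≠0 swap→a[3]=6 → slow++,fast++
(s=4,f=6) a[fast]=9≠0 swap→a[4]=9 → slow++,fast++
(s=5,f=7) a[fast]=6≠0 swap→a[5]=6 → slow++,fast++
(s=6,f=8) a[fast]=0 → fast++
(s=6,f=9) a[fast]=3≠0 swap→a[6]=3 → slow++,fast++
(s=7,f=10) a[fast]=6≠0 swap→a[7]=6 → slow++,fast++

slow=8, fast=11, a=[3, 4, 6, 9, 6, 3, 6, 0, 0, 0, 0, 6, 0, 0, 0, 8, 0]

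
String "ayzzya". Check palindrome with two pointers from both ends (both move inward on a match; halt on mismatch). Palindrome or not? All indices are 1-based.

l=1 r=6: 'a'=='a', l++,r--
l=2 r=5: 'y'=='y', l++,r--
l=3 r=4: 'z'=='z', l++,r--

palindrome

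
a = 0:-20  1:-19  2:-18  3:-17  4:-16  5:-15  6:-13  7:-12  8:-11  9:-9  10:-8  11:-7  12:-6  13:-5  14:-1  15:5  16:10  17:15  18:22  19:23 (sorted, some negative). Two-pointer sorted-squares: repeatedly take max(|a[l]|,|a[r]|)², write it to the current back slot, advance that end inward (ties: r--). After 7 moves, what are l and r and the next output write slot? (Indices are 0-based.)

[0,19] |-20|<=|23| out[19]=529 → r--
[0,18] |-20|<=|22| out[18]=484 → r--
[0,17] |-20|>|15| out[17]=400 → l++
[1,17] |-19|>|15| out[16]=361 → l++
[2,17] |-18|>|15| out[15]=324 → l++
[3,17] |-17|>|15| out[14]=289 → l++
[4,17] |-16|>|15| out[13]=256 → l++

l=5, r=17, next write slot=12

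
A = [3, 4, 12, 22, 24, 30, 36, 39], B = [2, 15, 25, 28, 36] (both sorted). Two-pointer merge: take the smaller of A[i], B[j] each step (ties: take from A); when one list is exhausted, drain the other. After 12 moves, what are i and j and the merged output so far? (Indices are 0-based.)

i=7, j=5, merged so far=[2, 3, 4, 12, 15, 22, 24, 25, 28, 30, 36, 36]

i=0 j=0: A[i]=3>B[j]=2 take 2, j++
i=0 j=1: A[i]=3<=B[j]=15 take 3, i++
i=1 j=1: A[i]=4<=B[j]=15 take 4, i++
i=2 j=1: A[i]=12<=B[j]=15 take 12, i++
i=3 j=1: A[i]=22>B[j]=15 take 15, j++
i=3 j=2: A[i]=22<=B[j]=25 take 22, i++
i=4 j=2: A[i]=24<=B[j]=25 take 24, i++
i=5 j=2: A[i]=30>B[j]=25 take 25, j++
i=5 j=3: A[i]=30>B[j]=28 take 28, j++
i=5 j=4: A[i]=30<=B[j]=36 take 30, i++
i=6 j=4: A[i]=36<=B[j]=36 take 36, i++
i=7 j=4: A[i]=39>B[j]=36 take 36, j++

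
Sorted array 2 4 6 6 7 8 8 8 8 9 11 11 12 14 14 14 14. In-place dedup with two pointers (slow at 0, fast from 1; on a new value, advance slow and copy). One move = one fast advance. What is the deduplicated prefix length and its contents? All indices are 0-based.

length 9; prefix = [2, 4, 6, 7, 8, 9, 11, 12, 14]

(s=0,f=1) a[fast]=4≠a[slow]=2 write a[1]=4 → slow++,fast++
(s=1,f=2) a[fast]=6≠a[slow]=4 write a[2]=6 → slow++,fast++
(s=2,f=3) a[fast]=6=a[slow] dup → fast++
(s=2,f=4) a[fast]=7≠a[slow]=6 write a[3]=7 → slow++,fast++
(s=3,f=5) a[fast]=8≠a[slow]=7 write a[4]=8 → slow++,fast++
(s=4,f=6) a[fast]=8=a[slow] dup → fast++
(s=4,f=7) a[fast]=8=a[slow] dup → fast++
(s=4,f=8) a[fast]=8=a[slow] dup → fast++
(s=4,f=9) a[fast]=9≠a[slow]=8 write a[5]=9 → slow++,fast++
(s=5,f=10) a[fast]=11≠a[slow]=9 write a[6]=11 → slow++,fast++
(s=6,f=11) a[fast]=11=a[slow] dup → fast++
(s=6,f=12) a[fast]=12≠a[slow]=11 write a[7]=12 → slow++,fast++
(s=7,f=13) a[fast]=14≠a[slow]=12 write a[8]=14 → slow++,fast++
(s=8,f=14) a[fast]=14=a[slow] dup → fast++
(s=8,f=15) a[fast]=14=a[slow] dup → fast++
(s=8,f=16) a[fast]=14=a[slow] dup → fast++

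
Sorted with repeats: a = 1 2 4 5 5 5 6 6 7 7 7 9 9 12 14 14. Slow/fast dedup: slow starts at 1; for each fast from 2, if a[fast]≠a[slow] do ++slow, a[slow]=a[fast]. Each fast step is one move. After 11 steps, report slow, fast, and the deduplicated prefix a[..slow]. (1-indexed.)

slow=7, fast=13, prefix=[1, 2, 4, 5, 6, 7, 9]

slow=1 fast=2: a[fast]=2≠a[slow]=1 write a[2]=2, slow++,fast++
slow=2 fast=3: a[fast]=4≠a[slow]=2 write a[3]=4, slow++,fast++
slow=3 fast=4: a[fast]=5≠a[slow]=4 write a[4]=5, slow++,fast++
slow=4 fast=5: a[fast]=5=a[slow] dup, fast++
slow=4 fast=6: a[fast]=5=a[slow] dup, fast++
slow=4 fast=7: a[fast]=6≠a[slow]=5 write a[5]=6, slow++,fast++
slow=5 fast=8: a[fast]=6=a[slow] dup, fast++
slow=5 fast=9: a[fast]=7≠a[slow]=6 write a[6]=7, slow++,fast++
slow=6 fast=10: a[fast]=7=a[slow] dup, fast++
slow=6 fast=11: a[fast]=7=a[slow] dup, fast++
slow=6 fast=12: a[fast]=9≠a[slow]=7 write a[7]=9, slow++,fast++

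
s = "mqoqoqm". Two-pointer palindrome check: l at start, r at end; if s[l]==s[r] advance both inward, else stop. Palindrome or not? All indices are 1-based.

[1,7] 'm'=='m' → l++,r--
[2,6] 'q'=='q' → l++,r--
[3,5] 'o'=='o' → l++,r--

palindrome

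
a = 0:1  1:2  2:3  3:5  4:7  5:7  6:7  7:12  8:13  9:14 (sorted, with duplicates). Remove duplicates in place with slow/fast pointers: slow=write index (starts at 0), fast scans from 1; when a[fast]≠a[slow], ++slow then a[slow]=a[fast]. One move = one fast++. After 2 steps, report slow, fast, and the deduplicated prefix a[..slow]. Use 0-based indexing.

(s=0,f=1) a[fast]=2≠a[slow]=1 write a[1]=2 → slow++,fast++
(s=1,f=2) a[fast]=3≠a[slow]=2 write a[2]=3 → slow++,fast++

slow=2, fast=3, prefix=[1, 2, 3]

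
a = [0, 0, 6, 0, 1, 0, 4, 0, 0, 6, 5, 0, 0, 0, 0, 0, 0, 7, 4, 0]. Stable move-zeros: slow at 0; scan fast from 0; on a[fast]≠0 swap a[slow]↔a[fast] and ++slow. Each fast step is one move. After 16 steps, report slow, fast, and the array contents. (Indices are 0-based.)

slow=5, fast=16, a=[6, 1, 4, 6, 5, 0, 0, 0, 0, 0, 0, 0, 0, 0, 0, 0, 0, 7, 4, 0]

(s=0,f=0) a[fast]=0 → fast++
(s=0,f=1) a[fast]=0 → fast++
(s=0,f=2) a[fast]=6≠0 swap→a[0]=6 → slow++,fast++
(s=1,f=3) a[fast]=0 → fast++
(s=1,f=4) a[fast]=1≠0 swap→a[1]=1 → slow++,fast++
(s=2,f=5) a[fast]=0 → fast++
(s=2,f=6) a[fast]=4≠0 swap→a[2]=4 → slow++,fast++
(s=3,f=7) a[fast]=0 → fast++
(s=3,f=8) a[fast]=0 → fast++
(s=3,f=9) a[fast]=6≠0 swap→a[3]=6 → slow++,fast++
(s=4,f=10) a[fast]=5≠0 swap→a[4]=5 → slow++,fast++
(s=5,f=11) a[fast]=0 → fast++
(s=5,f=12) a[fast]=0 → fast++
(s=5,f=13) a[fast]=0 → fast++
(s=5,f=14) a[fast]=0 → fast++
(s=5,f=15) a[fast]=0 → fast++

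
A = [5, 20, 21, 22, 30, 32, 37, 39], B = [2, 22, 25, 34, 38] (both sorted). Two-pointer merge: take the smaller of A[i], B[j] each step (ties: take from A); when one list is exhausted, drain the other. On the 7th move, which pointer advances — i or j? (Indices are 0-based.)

[i=0,j=0] A[i]=5>B[j]=2 take 2 → j++
[i=0,j=1] A[i]=5<=B[j]=22 take 5 → i++
[i=1,j=1] A[i]=20<=B[j]=22 take 20 → i++
[i=2,j=1] A[i]=21<=B[j]=22 take 21 → i++
[i=3,j=1] A[i]=22<=B[j]=22 take 22 → i++
[i=4,j=1] A[i]=30>B[j]=22 take 22 → j++
[i=4,j=2] A[i]=30>B[j]=25 take 25 → j++

j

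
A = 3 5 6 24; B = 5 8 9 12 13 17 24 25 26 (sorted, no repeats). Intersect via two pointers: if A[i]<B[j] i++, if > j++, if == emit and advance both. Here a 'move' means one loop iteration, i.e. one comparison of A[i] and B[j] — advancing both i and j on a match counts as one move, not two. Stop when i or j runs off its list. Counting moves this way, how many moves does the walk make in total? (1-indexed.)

9 moves

i=1 j=1: 3<5, i++
i=2 j=1: 5==5 emit, i++,j++
i=3 j=2: 6<8, i++
i=4 j=2: 24>8, j++
i=4 j=3: 24>9, j++
i=4 j=4: 24>12, j++
i=4 j=5: 24>13, j++
i=4 j=6: 24>17, j++
i=4 j=7: 24==24 emit, i++,j++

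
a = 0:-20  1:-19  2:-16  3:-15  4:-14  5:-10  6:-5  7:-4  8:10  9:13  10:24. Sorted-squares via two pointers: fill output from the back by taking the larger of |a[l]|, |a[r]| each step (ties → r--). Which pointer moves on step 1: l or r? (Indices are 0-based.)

l=0 r=10: |-20|<=|24| out[10]=576, r--

r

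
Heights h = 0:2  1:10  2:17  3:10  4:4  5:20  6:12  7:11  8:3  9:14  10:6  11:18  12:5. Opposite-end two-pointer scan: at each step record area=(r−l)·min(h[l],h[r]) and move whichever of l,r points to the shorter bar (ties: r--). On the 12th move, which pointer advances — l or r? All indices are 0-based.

l=0 r=12: min(2,5)*12=24 best=24 *, l++
l=1 r=12: min(10,5)*11=55 best=55 *, r--
l=1 r=11: min(10,18)*10=100 best=100 *, l++
l=2 r=11: min(17,18)*9=153 best=153 *, l++
l=3 r=11: min(10,18)*8=80 best=153, l++
l=4 r=11: min(4,18)*7=28 best=153, l++
l=5 r=11: min(20,18)*6=108 best=153, r--
l=5 r=10: min(20,6)*5=30 best=153, r--
l=5 r=9: min(20,14)*4=56 best=153, r--
l=5 r=8: min(20,3)*3=9 best=153, r--
l=5 r=7: min(20,11)*2=22 best=153, r--
l=5 r=6: min(20,12)*1=12 best=153, r--

r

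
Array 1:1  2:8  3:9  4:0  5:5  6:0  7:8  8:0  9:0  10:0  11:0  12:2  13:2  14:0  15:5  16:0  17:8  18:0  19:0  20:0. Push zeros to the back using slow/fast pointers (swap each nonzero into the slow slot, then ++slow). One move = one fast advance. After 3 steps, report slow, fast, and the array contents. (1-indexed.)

slow=4, fast=4, a=[1, 8, 9, 0, 5, 0, 8, 0, 0, 0, 0, 2, 2, 0, 5, 0, 8, 0, 0, 0]

(s=1,f=1) a[fast]=1≠0 swap→a[1]=1 → slow++,fast++
(s=2,f=2) a[fast]=8≠0 swap→a[2]=8 → slow++,fast++
(s=3,f=3) a[fast]=9≠0 swap→a[3]=9 → slow++,fast++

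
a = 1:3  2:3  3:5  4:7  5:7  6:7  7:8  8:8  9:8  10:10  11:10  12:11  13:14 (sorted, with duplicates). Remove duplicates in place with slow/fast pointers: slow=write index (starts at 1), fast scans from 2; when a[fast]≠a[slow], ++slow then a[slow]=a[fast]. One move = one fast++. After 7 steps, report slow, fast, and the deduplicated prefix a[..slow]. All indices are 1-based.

(s=1,f=2) a[fast]=3=a[slow] dup → fast++
(s=1,f=3) a[fast]=5≠a[slow]=3 write a[2]=5 → slow++,fast++
(s=2,f=4) a[fast]=7≠a[slow]=5 write a[3]=7 → slow++,fast++
(s=3,f=5) a[fast]=7=a[slow] dup → fast++
(s=3,f=6) a[fast]=7=a[slow] dup → fast++
(s=3,f=7) a[fast]=8≠a[slow]=7 write a[4]=8 → slow++,fast++
(s=4,f=8) a[fast]=8=a[slow] dup → fast++

slow=4, fast=9, prefix=[3, 5, 7, 8]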